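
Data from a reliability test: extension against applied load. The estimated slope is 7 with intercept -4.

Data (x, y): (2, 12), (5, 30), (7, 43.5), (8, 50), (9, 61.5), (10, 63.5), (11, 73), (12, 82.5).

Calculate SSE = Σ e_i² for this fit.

x=2: ŷ = -4 + 7·2 = 10; e = 12 − 10 = 2
x=5: ŷ = -4 + 7·5 = 31; e = 30 − 31 = -1
x=7: ŷ = -4 + 7·7 = 45; e = 43.5 − 45 = -1.5
x=8: ŷ = -4 + 7·8 = 52; e = 50 − 52 = -2
x=9: ŷ = -4 + 7·9 = 59; e = 61.5 − 59 = 2.5
x=10: ŷ = -4 + 7·10 = 66; e = 63.5 − 66 = -2.5
x=11: ŷ = -4 + 7·11 = 73; e = 73 − 73 = 0
x=12: ŷ = -4 + 7·12 = 80; e = 82.5 − 80 = 2.5
SSE = 4 + 1 + 2.25 + 4 + 6.25 + 6.25 + 0 + 6.25 = 30

SSE = 30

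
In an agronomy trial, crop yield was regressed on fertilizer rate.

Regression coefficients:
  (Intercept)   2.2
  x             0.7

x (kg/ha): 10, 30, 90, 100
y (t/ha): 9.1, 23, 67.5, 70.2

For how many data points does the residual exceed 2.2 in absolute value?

x=10: ŷ = 2.2 + 0.7·10 = 9.2; r = 9.1 − 9.2 = -0.1
x=30: ŷ = 2.2 + 0.7·30 = 23.2; r = 23 − 23.2 = -0.2
x=90: ŷ = 2.2 + 0.7·90 = 65.2; r = 67.5 − 65.2 = 2.3
x=100: ŷ = 2.2 + 0.7·100 = 72.2; r = 70.2 − 72.2 = -2
|r| > 2.2: x=90 (|r|=2.3) → 1

1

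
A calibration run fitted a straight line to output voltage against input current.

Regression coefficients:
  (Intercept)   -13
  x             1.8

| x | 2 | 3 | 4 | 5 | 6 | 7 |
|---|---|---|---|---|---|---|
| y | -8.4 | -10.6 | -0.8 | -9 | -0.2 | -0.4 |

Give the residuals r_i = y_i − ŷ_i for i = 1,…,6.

1, -3, 5, -5, 2, 0

x=2: ŷ = -13 + 1.8·2 = -9.4; r = -8.4 − (-9.4) = 1
x=3: ŷ = -13 + 1.8·3 = -7.6; r = -10.6 − (-7.6) = -3
x=4: ŷ = -13 + 1.8·4 = -5.8; r = -0.8 − (-5.8) = 5
x=5: ŷ = -13 + 1.8·5 = -4; r = -9 − (-4) = -5
x=6: ŷ = -13 + 1.8·6 = -2.2; r = -0.2 − (-2.2) = 2
x=7: ŷ = -13 + 1.8·7 = -0.4; r = -0.4 − (-0.4) = 0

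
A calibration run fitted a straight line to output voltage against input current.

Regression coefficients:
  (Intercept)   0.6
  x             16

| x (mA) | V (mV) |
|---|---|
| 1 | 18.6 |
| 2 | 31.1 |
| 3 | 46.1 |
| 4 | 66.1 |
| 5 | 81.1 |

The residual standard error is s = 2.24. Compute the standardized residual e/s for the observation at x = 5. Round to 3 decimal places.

V̂ = 0.6 + 16·5 = 80.6
e = 81.1 − 80.6 = 0.5
e/s = 0.5 / 2.24 = 0.223

0.223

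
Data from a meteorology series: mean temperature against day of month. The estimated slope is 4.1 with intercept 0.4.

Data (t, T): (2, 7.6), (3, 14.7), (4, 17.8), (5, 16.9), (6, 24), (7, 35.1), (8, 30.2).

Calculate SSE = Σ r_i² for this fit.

SSE = 68

t=2: ŷ = 0.4 + 4.1·2 = 8.6; r = 7.6 − 8.6 = -1
t=3: ŷ = 0.4 + 4.1·3 = 12.7; r = 14.7 − 12.7 = 2
t=4: ŷ = 0.4 + 4.1·4 = 16.8; r = 17.8 − 16.8 = 1
t=5: ŷ = 0.4 + 4.1·5 = 20.9; r = 16.9 − 20.9 = -4
t=6: ŷ = 0.4 + 4.1·6 = 25; r = 24 − 25 = -1
t=7: ŷ = 0.4 + 4.1·7 = 29.1; r = 35.1 − 29.1 = 6
t=8: ŷ = 0.4 + 4.1·8 = 33.2; r = 30.2 − 33.2 = -3
SSE = 1 + 4 + 1 + 16 + 1 + 36 + 9 = 68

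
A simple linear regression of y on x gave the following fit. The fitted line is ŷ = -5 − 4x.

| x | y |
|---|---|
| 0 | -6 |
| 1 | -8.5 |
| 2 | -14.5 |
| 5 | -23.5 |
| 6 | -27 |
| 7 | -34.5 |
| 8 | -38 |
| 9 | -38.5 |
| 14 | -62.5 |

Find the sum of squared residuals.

SSE = 21.5

x=0: ŷ = -5 − 4·0 = -5; e = -6 − (-5) = -1
x=1: ŷ = -5 − 4·1 = -9; e = -8.5 − (-9) = 0.5
x=2: ŷ = -5 − 4·2 = -13; e = -14.5 − (-13) = -1.5
x=5: ŷ = -5 − 4·5 = -25; e = -23.5 − (-25) = 1.5
x=6: ŷ = -5 − 4·6 = -29; e = -27 − (-29) = 2
x=7: ŷ = -5 − 4·7 = -33; e = -34.5 − (-33) = -1.5
x=8: ŷ = -5 − 4·8 = -37; e = -38 − (-37) = -1
x=9: ŷ = -5 − 4·9 = -41; e = -38.5 − (-41) = 2.5
x=14: ŷ = -5 − 4·14 = -61; e = -62.5 − (-61) = -1.5
SSE = 1 + 0.25 + 2.25 + 2.25 + 4 + 2.25 + 1 + 6.25 + 2.25 = 21.5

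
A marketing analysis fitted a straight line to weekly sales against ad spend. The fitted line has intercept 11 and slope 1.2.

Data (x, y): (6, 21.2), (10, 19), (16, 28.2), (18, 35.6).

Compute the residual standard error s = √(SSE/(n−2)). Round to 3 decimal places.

s = 4.359

x=6: ŷ = 11 + 1.2·6 = 18.2; r = 21.2 − 18.2 = 3
x=10: ŷ = 11 + 1.2·10 = 23; r = 19 − 23 = -4
x=16: ŷ = 11 + 1.2·16 = 30.2; r = 28.2 − 30.2 = -2
x=18: ŷ = 11 + 1.2·18 = 32.6; r = 35.6 − 32.6 = 3
SSE = 9 + 16 + 4 + 9 = 38
s = √(38/2) = √19 ≈ 4.359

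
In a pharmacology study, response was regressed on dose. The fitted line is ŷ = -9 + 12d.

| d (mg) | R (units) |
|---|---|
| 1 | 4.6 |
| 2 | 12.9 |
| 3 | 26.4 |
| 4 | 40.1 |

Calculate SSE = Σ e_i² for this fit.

d=1: ŷ = -9 + 12·1 = 3; e = 4.6 − 3 = 1.6
d=2: ŷ = -9 + 12·2 = 15; e = 12.9 − 15 = -2.1
d=3: ŷ = -9 + 12·3 = 27; e = 26.4 − 27 = -0.6
d=4: ŷ = -9 + 12·4 = 39; e = 40.1 − 39 = 1.1
SSE = 2.56 + 4.41 + 0.36 + 1.21 = 8.54

SSE = 8.54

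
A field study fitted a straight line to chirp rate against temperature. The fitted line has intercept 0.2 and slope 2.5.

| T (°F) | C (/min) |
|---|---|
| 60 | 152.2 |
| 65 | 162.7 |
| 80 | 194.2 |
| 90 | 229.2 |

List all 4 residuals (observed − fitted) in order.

T=60: ŷ = 0.2 + 2.5·60 = 150.2; r = 152.2 − 150.2 = 2
T=65: ŷ = 0.2 + 2.5·65 = 162.7; r = 162.7 − 162.7 = 0
T=80: ŷ = 0.2 + 2.5·80 = 200.2; r = 194.2 − 200.2 = -6
T=90: ŷ = 0.2 + 2.5·90 = 225.2; r = 229.2 − 225.2 = 4

2, 0, -6, 4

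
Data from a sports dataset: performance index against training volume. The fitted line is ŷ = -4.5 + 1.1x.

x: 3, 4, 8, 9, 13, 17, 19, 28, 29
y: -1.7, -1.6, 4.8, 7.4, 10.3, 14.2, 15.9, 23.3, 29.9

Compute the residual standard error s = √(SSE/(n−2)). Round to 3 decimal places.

x=3: ŷ = -4.5 + 1.1·3 = -1.2; e = -1.7 − (-1.2) = -0.5
x=4: ŷ = -4.5 + 1.1·4 = -0.1; e = -1.6 − (-0.1) = -1.5
x=8: ŷ = -4.5 + 1.1·8 = 4.3; e = 4.8 − 4.3 = 0.5
x=9: ŷ = -4.5 + 1.1·9 = 5.4; e = 7.4 − 5.4 = 2
x=13: ŷ = -4.5 + 1.1·13 = 9.8; e = 10.3 − 9.8 = 0.5
x=17: ŷ = -4.5 + 1.1·17 = 14.2; e = 14.2 − 14.2 = 0
x=19: ŷ = -4.5 + 1.1·19 = 16.4; e = 15.9 − 16.4 = -0.5
x=28: ŷ = -4.5 + 1.1·28 = 26.3; e = 23.3 − 26.3 = -3
x=29: ŷ = -4.5 + 1.1·29 = 27.4; e = 29.9 − 27.4 = 2.5
SSE = 0.25 + 2.25 + 0.25 + 4 + 0.25 + 0 + 0.25 + 9 + 6.25 = 22.5
s = √(22.5/7) = √3.21429 ≈ 1.793

s = 1.793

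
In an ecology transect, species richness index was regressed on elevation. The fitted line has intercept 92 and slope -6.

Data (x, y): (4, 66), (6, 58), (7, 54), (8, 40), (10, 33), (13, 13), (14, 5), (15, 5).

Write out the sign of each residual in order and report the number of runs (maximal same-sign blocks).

6 runs

x=4: ŷ = 92 − 6·4 = 68; r = 66 − 68 = -2
x=6: ŷ = 92 − 6·6 = 56; r = 58 − 56 = 2
x=7: ŷ = 92 − 6·7 = 50; r = 54 − 50 = 4
x=8: ŷ = 92 − 6·8 = 44; r = 40 − 44 = -4
x=10: ŷ = 92 − 6·10 = 32; r = 33 − 32 = 1
x=13: ŷ = 92 − 6·13 = 14; r = 13 − 14 = -1
x=14: ŷ = 92 − 6·14 = 8; r = 5 − 8 = -3
x=15: ŷ = 92 − 6·15 = 2; r = 5 − 2 = 3
Signs: − + + − + − − +
Runs: −×1, +×2, −×1, +×1, −×2, +×1 → 6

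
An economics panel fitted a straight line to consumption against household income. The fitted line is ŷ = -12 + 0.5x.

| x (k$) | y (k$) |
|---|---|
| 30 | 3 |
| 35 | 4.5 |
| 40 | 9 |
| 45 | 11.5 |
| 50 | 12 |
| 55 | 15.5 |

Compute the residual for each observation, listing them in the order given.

0, -1, 1, 1, -1, 0

x=30: ŷ = -12 + 0.5·30 = 3; r = 3 − 3 = 0
x=35: ŷ = -12 + 0.5·35 = 5.5; r = 4.5 − 5.5 = -1
x=40: ŷ = -12 + 0.5·40 = 8; r = 9 − 8 = 1
x=45: ŷ = -12 + 0.5·45 = 10.5; r = 11.5 − 10.5 = 1
x=50: ŷ = -12 + 0.5·50 = 13; r = 12 − 13 = -1
x=55: ŷ = -12 + 0.5·55 = 15.5; r = 15.5 − 15.5 = 0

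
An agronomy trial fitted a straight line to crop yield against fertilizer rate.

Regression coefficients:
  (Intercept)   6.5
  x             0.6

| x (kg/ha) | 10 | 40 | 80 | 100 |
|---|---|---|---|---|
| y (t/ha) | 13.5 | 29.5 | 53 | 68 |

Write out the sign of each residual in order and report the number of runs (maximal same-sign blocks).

x=10: ŷ = 6.5 + 0.6·10 = 12.5; e = 13.5 − 12.5 = 1
x=40: ŷ = 6.5 + 0.6·40 = 30.5; e = 29.5 − 30.5 = -1
x=80: ŷ = 6.5 + 0.6·80 = 54.5; e = 53 − 54.5 = -1.5
x=100: ŷ = 6.5 + 0.6·100 = 66.5; e = 68 − 66.5 = 1.5
Signs: + − − +
Runs: +×1, −×2, +×1 → 3

3 runs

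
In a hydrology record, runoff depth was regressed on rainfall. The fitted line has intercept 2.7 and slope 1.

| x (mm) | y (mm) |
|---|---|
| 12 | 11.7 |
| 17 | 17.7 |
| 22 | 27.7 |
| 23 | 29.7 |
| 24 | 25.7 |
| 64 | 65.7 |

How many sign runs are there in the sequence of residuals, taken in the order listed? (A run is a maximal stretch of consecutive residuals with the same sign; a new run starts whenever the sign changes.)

3 runs

x=12: ŷ = 2.7 + 12 = 14.7; r = 11.7 − 14.7 = -3
x=17: ŷ = 2.7 + 17 = 19.7; r = 17.7 − 19.7 = -2
x=22: ŷ = 2.7 + 22 = 24.7; r = 27.7 − 24.7 = 3
x=23: ŷ = 2.7 + 23 = 25.7; r = 29.7 − 25.7 = 4
x=24: ŷ = 2.7 + 24 = 26.7; r = 25.7 − 26.7 = -1
x=64: ŷ = 2.7 + 64 = 66.7; r = 65.7 − 66.7 = -1
Signs: − − + + − −
Runs: −×2, +×2, −×2 → 3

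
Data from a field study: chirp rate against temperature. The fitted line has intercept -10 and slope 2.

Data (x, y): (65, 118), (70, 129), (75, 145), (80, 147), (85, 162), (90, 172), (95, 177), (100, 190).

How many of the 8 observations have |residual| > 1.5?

x=65: ŷ = -10 + 2·65 = 120; e = 118 − 120 = -2
x=70: ŷ = -10 + 2·70 = 130; e = 129 − 130 = -1
x=75: ŷ = -10 + 2·75 = 140; e = 145 − 140 = 5
x=80: ŷ = -10 + 2·80 = 150; e = 147 − 150 = -3
x=85: ŷ = -10 + 2·85 = 160; e = 162 − 160 = 2
x=90: ŷ = -10 + 2·90 = 170; e = 172 − 170 = 2
x=95: ŷ = -10 + 2·95 = 180; e = 177 − 180 = -3
x=100: ŷ = -10 + 2·100 = 190; e = 190 − 190 = 0
|e| > 1.5: x=65 (|e|=2), x=75 (|e|=5), x=80 (|e|=3), x=85 (|e|=2), x=90 (|e|=2), x=95 (|e|=3) → 6

6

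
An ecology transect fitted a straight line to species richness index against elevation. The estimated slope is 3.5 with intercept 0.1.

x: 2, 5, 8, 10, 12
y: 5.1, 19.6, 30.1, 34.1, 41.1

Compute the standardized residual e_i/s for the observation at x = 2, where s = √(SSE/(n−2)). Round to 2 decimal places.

x=2: ŷ = 0.1 + 3.5·2 = 7.1; e = 5.1 − 7.1 = -2
x=5: ŷ = 0.1 + 3.5·5 = 17.6; e = 19.6 − 17.6 = 2
x=8: ŷ = 0.1 + 3.5·8 = 28.1; e = 30.1 − 28.1 = 2
x=10: ŷ = 0.1 + 3.5·10 = 35.1; e = 34.1 − 35.1 = -1
x=12: ŷ = 0.1 + 3.5·12 = 42.1; e = 41.1 − 42.1 = -1
SSE = 4 + 4 + 4 + 1 + 1 = 14
s = √(14/3) = 2.16025
e/s = -2 / 2.16025 = -0.93

-0.93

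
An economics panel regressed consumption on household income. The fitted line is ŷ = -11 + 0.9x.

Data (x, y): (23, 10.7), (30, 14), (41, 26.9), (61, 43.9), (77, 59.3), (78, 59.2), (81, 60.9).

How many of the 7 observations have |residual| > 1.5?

x=23: ŷ = -11 + 0.9·23 = 9.7; r = 10.7 − 9.7 = 1
x=30: ŷ = -11 + 0.9·30 = 16; r = 14 − 16 = -2
x=41: ŷ = -11 + 0.9·41 = 25.9; r = 26.9 − 25.9 = 1
x=61: ŷ = -11 + 0.9·61 = 43.9; r = 43.9 − 43.9 = 0
x=77: ŷ = -11 + 0.9·77 = 58.3; r = 59.3 − 58.3 = 1
x=78: ŷ = -11 + 0.9·78 = 59.2; r = 59.2 − 59.2 = 0
x=81: ŷ = -11 + 0.9·81 = 61.9; r = 60.9 − 61.9 = -1
|r| > 1.5: x=30 (|r|=2) → 1

1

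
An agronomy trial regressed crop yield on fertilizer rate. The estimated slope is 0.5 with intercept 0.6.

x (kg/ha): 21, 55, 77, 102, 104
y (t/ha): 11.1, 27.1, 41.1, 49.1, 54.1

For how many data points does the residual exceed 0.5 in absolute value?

x=21: ŷ = 0.6 + 0.5·21 = 11.1; r = 11.1 − 11.1 = 0
x=55: ŷ = 0.6 + 0.5·55 = 28.1; r = 27.1 − 28.1 = -1
x=77: ŷ = 0.6 + 0.5·77 = 39.1; r = 41.1 − 39.1 = 2
x=102: ŷ = 0.6 + 0.5·102 = 51.6; r = 49.1 − 51.6 = -2.5
x=104: ŷ = 0.6 + 0.5·104 = 52.6; r = 54.1 − 52.6 = 1.5
|r| > 0.5: x=55 (|r|=1), x=77 (|r|=2), x=102 (|r|=2.5), x=104 (|r|=1.5) → 4

4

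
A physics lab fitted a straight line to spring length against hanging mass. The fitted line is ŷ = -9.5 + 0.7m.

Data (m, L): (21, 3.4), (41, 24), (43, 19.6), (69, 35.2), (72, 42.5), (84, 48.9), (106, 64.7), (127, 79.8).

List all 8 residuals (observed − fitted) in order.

-1.8, 4.8, -1, -3.6, 1.6, -0.4, 0, 0.4

m=21: ŷ = -9.5 + 0.7·21 = 5.2; e = 3.4 − 5.2 = -1.8
m=41: ŷ = -9.5 + 0.7·41 = 19.2; e = 24 − 19.2 = 4.8
m=43: ŷ = -9.5 + 0.7·43 = 20.6; e = 19.6 − 20.6 = -1
m=69: ŷ = -9.5 + 0.7·69 = 38.8; e = 35.2 − 38.8 = -3.6
m=72: ŷ = -9.5 + 0.7·72 = 40.9; e = 42.5 − 40.9 = 1.6
m=84: ŷ = -9.5 + 0.7·84 = 49.3; e = 48.9 − 49.3 = -0.4
m=106: ŷ = -9.5 + 0.7·106 = 64.7; e = 64.7 − 64.7 = 0
m=127: ŷ = -9.5 + 0.7·127 = 79.4; e = 79.8 − 79.4 = 0.4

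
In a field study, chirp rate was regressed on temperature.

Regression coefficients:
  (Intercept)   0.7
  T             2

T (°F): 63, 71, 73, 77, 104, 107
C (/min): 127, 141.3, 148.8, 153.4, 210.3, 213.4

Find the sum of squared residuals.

SSE = 12.4

T=63: ŷ = 0.7 + 2·63 = 126.7; e = 127 − 126.7 = 0.3
T=71: ŷ = 0.7 + 2·71 = 142.7; e = 141.3 − 142.7 = -1.4
T=73: ŷ = 0.7 + 2·73 = 146.7; e = 148.8 − 146.7 = 2.1
T=77: ŷ = 0.7 + 2·77 = 154.7; e = 153.4 − 154.7 = -1.3
T=104: ŷ = 0.7 + 2·104 = 208.7; e = 210.3 − 208.7 = 1.6
T=107: ŷ = 0.7 + 2·107 = 214.7; e = 213.4 − 214.7 = -1.3
SSE = 0.09 + 1.96 + 4.41 + 1.69 + 2.56 + 1.69 = 12.4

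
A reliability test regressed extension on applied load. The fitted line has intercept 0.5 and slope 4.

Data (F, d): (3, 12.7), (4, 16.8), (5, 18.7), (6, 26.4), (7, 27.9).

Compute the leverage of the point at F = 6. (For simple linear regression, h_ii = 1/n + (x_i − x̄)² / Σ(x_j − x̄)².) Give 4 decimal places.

F̄ = (3 + 4 + 5 + 6 + 7)/5 = 5
Σ(F − F̄)² = 4 + 1 + 0 + 1 + 4 = 10
h = 1/5 + (1)²/10 = 0.2 + 0.1 = 0.3000

h = 0.3000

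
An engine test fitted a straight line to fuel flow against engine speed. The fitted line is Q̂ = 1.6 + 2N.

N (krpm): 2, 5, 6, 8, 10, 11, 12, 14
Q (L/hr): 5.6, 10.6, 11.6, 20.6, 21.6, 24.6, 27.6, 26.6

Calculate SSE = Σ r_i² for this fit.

N=2: Q̂ = 1.6 + 2·2 = 5.6; r = 5.6 − 5.6 = 0
N=5: Q̂ = 1.6 + 2·5 = 11.6; r = 10.6 − 11.6 = -1
N=6: Q̂ = 1.6 + 2·6 = 13.6; r = 11.6 − 13.6 = -2
N=8: Q̂ = 1.6 + 2·8 = 17.6; r = 20.6 − 17.6 = 3
N=10: Q̂ = 1.6 + 2·10 = 21.6; r = 21.6 − 21.6 = 0
N=11: Q̂ = 1.6 + 2·11 = 23.6; r = 24.6 − 23.6 = 1
N=12: Q̂ = 1.6 + 2·12 = 25.6; r = 27.6 − 25.6 = 2
N=14: Q̂ = 1.6 + 2·14 = 29.6; r = 26.6 − 29.6 = -3
SSE = 0 + 1 + 4 + 9 + 0 + 1 + 4 + 9 = 28

SSE = 28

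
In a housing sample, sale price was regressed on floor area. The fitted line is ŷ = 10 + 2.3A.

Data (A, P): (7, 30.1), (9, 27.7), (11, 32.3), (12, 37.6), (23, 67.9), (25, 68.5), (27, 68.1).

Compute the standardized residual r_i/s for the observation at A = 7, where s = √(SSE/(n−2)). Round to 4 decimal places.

A=7: ŷ = 10 + 2.3·7 = 26.1; r = 30.1 − 26.1 = 4
A=9: ŷ = 10 + 2.3·9 = 30.7; r = 27.7 − 30.7 = -3
A=11: ŷ = 10 + 2.3·11 = 35.3; r = 32.3 − 35.3 = -3
A=12: ŷ = 10 + 2.3·12 = 37.6; r = 37.6 − 37.6 = 0
A=23: ŷ = 10 + 2.3·23 = 62.9; r = 67.9 − 62.9 = 5
A=25: ŷ = 10 + 2.3·25 = 67.5; r = 68.5 − 67.5 = 1
A=27: ŷ = 10 + 2.3·27 = 72.1; r = 68.1 − 72.1 = -4
SSE = 16 + 9 + 9 + 0 + 25 + 1 + 16 = 76
s = √(76/5) = 3.89872
r/s = 4 / 3.89872 = 1.0260

1.0260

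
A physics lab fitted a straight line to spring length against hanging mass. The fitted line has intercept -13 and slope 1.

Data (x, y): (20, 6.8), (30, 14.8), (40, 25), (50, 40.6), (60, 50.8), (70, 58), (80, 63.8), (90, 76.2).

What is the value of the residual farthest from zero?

x=20: ŷ = -13 + 20 = 7; r = 6.8 − 7 = -0.2
x=30: ŷ = -13 + 30 = 17; r = 14.8 − 17 = -2.2
x=40: ŷ = -13 + 40 = 27; r = 25 − 27 = -2
x=50: ŷ = -13 + 50 = 37; r = 40.6 − 37 = 3.6
x=60: ŷ = -13 + 60 = 47; r = 50.8 − 47 = 3.8
x=70: ŷ = -13 + 70 = 57; r = 58 − 57 = 1
x=80: ŷ = -13 + 80 = 67; r = 63.8 − 67 = -3.2
x=90: ŷ = -13 + 90 = 77; r = 76.2 − 77 = -0.8
Largest |r| is 3.8 at x = 60, residual 3.8.

r = 3.8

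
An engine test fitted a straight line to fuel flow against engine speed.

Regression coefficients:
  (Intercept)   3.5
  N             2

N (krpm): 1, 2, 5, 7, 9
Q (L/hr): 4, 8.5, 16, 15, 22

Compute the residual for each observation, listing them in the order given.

-1.5, 1, 2.5, -2.5, 0.5

N=1: Q̂ = 3.5 + 2·1 = 5.5; e = 4 − 5.5 = -1.5
N=2: Q̂ = 3.5 + 2·2 = 7.5; e = 8.5 − 7.5 = 1
N=5: Q̂ = 3.5 + 2·5 = 13.5; e = 16 − 13.5 = 2.5
N=7: Q̂ = 3.5 + 2·7 = 17.5; e = 15 − 17.5 = -2.5
N=9: Q̂ = 3.5 + 2·9 = 21.5; e = 22 − 21.5 = 0.5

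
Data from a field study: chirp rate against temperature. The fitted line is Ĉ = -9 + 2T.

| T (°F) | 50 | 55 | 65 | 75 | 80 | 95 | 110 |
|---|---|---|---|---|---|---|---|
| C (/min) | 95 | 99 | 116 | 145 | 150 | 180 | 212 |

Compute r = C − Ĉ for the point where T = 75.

Ĉ = -9 + 2·75 = 141
r = 145 − 141 = 4

r = 4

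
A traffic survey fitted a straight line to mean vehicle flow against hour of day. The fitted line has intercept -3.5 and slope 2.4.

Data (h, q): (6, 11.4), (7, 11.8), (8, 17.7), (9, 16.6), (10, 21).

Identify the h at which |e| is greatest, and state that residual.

h=6: ŷ = -3.5 + 2.4·6 = 10.9; e = 11.4 − 10.9 = 0.5
h=7: ŷ = -3.5 + 2.4·7 = 13.3; e = 11.8 − 13.3 = -1.5
h=8: ŷ = -3.5 + 2.4·8 = 15.7; e = 17.7 − 15.7 = 2
h=9: ŷ = -3.5 + 2.4·9 = 18.1; e = 16.6 − 18.1 = -1.5
h=10: ŷ = -3.5 + 2.4·10 = 20.5; e = 21 − 20.5 = 0.5
Largest |e| is 2 at h = 8, residual 2.

h = 8, e = 2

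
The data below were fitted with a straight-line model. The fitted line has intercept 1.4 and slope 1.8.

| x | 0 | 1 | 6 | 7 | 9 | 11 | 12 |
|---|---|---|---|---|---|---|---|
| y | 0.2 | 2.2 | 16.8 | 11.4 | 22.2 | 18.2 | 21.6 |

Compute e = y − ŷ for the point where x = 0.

ŷ = 1.4 + 1.8·0 = 1.4
e = 0.2 − 1.4 = -1.2

e = -1.2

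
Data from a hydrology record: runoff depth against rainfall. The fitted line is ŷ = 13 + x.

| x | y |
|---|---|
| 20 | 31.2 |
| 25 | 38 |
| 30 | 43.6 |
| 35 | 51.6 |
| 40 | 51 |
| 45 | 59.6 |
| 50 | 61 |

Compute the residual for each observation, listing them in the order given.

x=20: ŷ = 13 + 20 = 33; e = 31.2 − 33 = -1.8
x=25: ŷ = 13 + 25 = 38; e = 38 − 38 = 0
x=30: ŷ = 13 + 30 = 43; e = 43.6 − 43 = 0.6
x=35: ŷ = 13 + 35 = 48; e = 51.6 − 48 = 3.6
x=40: ŷ = 13 + 40 = 53; e = 51 − 53 = -2
x=45: ŷ = 13 + 45 = 58; e = 59.6 − 58 = 1.6
x=50: ŷ = 13 + 50 = 63; e = 61 − 63 = -2

-1.8, 0, 0.6, 3.6, -2, 1.6, -2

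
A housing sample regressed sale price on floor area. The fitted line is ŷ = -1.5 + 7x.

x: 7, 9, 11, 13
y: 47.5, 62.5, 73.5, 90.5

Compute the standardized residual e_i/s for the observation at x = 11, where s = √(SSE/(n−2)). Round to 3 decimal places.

x=7: ŷ = -1.5 + 7·7 = 47.5; e = 47.5 − 47.5 = 0
x=9: ŷ = -1.5 + 7·9 = 61.5; e = 62.5 − 61.5 = 1
x=11: ŷ = -1.5 + 7·11 = 75.5; e = 73.5 − 75.5 = -2
x=13: ŷ = -1.5 + 7·13 = 89.5; e = 90.5 − 89.5 = 1
SSE = 0 + 1 + 4 + 1 = 6
s = √(6/2) = 1.73205
e/s = -2 / 1.73205 = -1.155

-1.155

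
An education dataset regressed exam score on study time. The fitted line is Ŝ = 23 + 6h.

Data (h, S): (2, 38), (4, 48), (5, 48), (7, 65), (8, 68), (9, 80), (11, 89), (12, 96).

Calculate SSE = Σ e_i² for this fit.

h=2: Ŝ = 23 + 6·2 = 35; e = 38 − 35 = 3
h=4: Ŝ = 23 + 6·4 = 47; e = 48 − 47 = 1
h=5: Ŝ = 23 + 6·5 = 53; e = 48 − 53 = -5
h=7: Ŝ = 23 + 6·7 = 65; e = 65 − 65 = 0
h=8: Ŝ = 23 + 6·8 = 71; e = 68 − 71 = -3
h=9: Ŝ = 23 + 6·9 = 77; e = 80 − 77 = 3
h=11: Ŝ = 23 + 6·11 = 89; e = 89 − 89 = 0
h=12: Ŝ = 23 + 6·12 = 95; e = 96 − 95 = 1
SSE = 9 + 1 + 25 + 0 + 9 + 9 + 0 + 1 = 54

SSE = 54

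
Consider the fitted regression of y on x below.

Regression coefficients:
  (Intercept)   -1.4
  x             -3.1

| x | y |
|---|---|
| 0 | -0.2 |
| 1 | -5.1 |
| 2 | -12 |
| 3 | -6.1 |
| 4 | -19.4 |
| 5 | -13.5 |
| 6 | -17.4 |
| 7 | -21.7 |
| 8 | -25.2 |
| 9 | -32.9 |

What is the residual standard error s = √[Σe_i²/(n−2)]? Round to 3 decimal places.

x=0: ŷ = -1.4 − 3.1·0 = -1.4; e = -0.2 − (-1.4) = 1.2
x=1: ŷ = -1.4 − 3.1·1 = -4.5; e = -5.1 − (-4.5) = -0.6
x=2: ŷ = -1.4 − 3.1·2 = -7.6; e = -12 − (-7.6) = -4.4
x=3: ŷ = -1.4 − 3.1·3 = -10.7; e = -6.1 − (-10.7) = 4.6
x=4: ŷ = -1.4 − 3.1·4 = -13.8; e = -19.4 − (-13.8) = -5.6
x=5: ŷ = -1.4 − 3.1·5 = -16.9; e = -13.5 − (-16.9) = 3.4
x=6: ŷ = -1.4 − 3.1·6 = -20; e = -17.4 − (-20) = 2.6
x=7: ŷ = -1.4 − 3.1·7 = -23.1; e = -21.7 − (-23.1) = 1.4
x=8: ŷ = -1.4 − 3.1·8 = -26.2; e = -25.2 − (-26.2) = 1
x=9: ŷ = -1.4 − 3.1·9 = -29.3; e = -32.9 − (-29.3) = -3.6
SSE = 1.44 + 0.36 + 19.36 + 21.16 + 31.36 + 11.56 + 6.76 + 1.96 + 1 + 12.96 = 107.92
s = √(107.92/8) = √13.49 ≈ 3.673

s = 3.673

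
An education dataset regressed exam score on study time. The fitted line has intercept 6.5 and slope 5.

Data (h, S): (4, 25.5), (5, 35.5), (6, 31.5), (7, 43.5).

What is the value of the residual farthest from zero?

r = -5

h=4: ŷ = 6.5 + 5·4 = 26.5; r = 25.5 − 26.5 = -1
h=5: ŷ = 6.5 + 5·5 = 31.5; r = 35.5 − 31.5 = 4
h=6: ŷ = 6.5 + 5·6 = 36.5; r = 31.5 − 36.5 = -5
h=7: ŷ = 6.5 + 5·7 = 41.5; r = 43.5 − 41.5 = 2
Largest |r| is 5 at h = 6, residual -5.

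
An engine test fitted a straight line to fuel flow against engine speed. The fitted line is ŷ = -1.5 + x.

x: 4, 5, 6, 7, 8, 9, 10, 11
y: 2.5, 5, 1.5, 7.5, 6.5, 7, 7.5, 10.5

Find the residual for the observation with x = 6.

ŷ = -1.5 + 6 = 4.5
r = 1.5 − 4.5 = -3

r = -3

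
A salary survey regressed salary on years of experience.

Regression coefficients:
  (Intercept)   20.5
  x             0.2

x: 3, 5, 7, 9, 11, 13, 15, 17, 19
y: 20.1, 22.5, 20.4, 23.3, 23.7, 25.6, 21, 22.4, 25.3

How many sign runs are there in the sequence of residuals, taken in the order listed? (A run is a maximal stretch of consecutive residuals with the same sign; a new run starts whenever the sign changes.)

x=3: ŷ = 20.5 + 0.2·3 = 21.1; r = 20.1 − 21.1 = -1
x=5: ŷ = 20.5 + 0.2·5 = 21.5; r = 22.5 − 21.5 = 1
x=7: ŷ = 20.5 + 0.2·7 = 21.9; r = 20.4 − 21.9 = -1.5
x=9: ŷ = 20.5 + 0.2·9 = 22.3; r = 23.3 − 22.3 = 1
x=11: ŷ = 20.5 + 0.2·11 = 22.7; r = 23.7 − 22.7 = 1
x=13: ŷ = 20.5 + 0.2·13 = 23.1; r = 25.6 − 23.1 = 2.5
x=15: ŷ = 20.5 + 0.2·15 = 23.5; r = 21 − 23.5 = -2.5
x=17: ŷ = 20.5 + 0.2·17 = 23.9; r = 22.4 − 23.9 = -1.5
x=19: ŷ = 20.5 + 0.2·19 = 24.3; r = 25.3 − 24.3 = 1
Signs: − + − + + + − − +
Runs: −×1, +×1, −×1, +×3, −×2, +×1 → 6

6 runs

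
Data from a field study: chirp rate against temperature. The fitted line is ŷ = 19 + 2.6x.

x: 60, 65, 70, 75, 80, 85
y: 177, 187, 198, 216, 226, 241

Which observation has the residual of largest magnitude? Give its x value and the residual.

x = 70, e = -3

x=60: ŷ = 19 + 2.6·60 = 175; e = 177 − 175 = 2
x=65: ŷ = 19 + 2.6·65 = 188; e = 187 − 188 = -1
x=70: ŷ = 19 + 2.6·70 = 201; e = 198 − 201 = -3
x=75: ŷ = 19 + 2.6·75 = 214; e = 216 − 214 = 2
x=80: ŷ = 19 + 2.6·80 = 227; e = 226 − 227 = -1
x=85: ŷ = 19 + 2.6·85 = 240; e = 241 − 240 = 1
Largest |e| is 3 at x = 70, residual -3.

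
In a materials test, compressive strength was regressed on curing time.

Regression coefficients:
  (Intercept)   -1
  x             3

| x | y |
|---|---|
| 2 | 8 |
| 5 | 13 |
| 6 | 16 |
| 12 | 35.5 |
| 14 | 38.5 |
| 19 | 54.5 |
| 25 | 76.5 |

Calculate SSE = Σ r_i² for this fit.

x=2: ŷ = -1 + 3·2 = 5; r = 8 − 5 = 3
x=5: ŷ = -1 + 3·5 = 14; r = 13 − 14 = -1
x=6: ŷ = -1 + 3·6 = 17; r = 16 − 17 = -1
x=12: ŷ = -1 + 3·12 = 35; r = 35.5 − 35 = 0.5
x=14: ŷ = -1 + 3·14 = 41; r = 38.5 − 41 = -2.5
x=19: ŷ = -1 + 3·19 = 56; r = 54.5 − 56 = -1.5
x=25: ŷ = -1 + 3·25 = 74; r = 76.5 − 74 = 2.5
SSE = 9 + 1 + 1 + 0.25 + 6.25 + 2.25 + 6.25 = 26

SSE = 26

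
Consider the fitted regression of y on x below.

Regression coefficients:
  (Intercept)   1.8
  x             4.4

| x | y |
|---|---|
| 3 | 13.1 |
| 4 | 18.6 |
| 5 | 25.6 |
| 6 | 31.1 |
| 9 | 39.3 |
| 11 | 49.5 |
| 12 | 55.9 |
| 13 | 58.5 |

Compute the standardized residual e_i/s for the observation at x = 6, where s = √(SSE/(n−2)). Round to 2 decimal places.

1.49

x=3: ŷ = 1.8 + 4.4·3 = 15; e = 13.1 − 15 = -1.9
x=4: ŷ = 1.8 + 4.4·4 = 19.4; e = 18.6 − 19.4 = -0.8
x=5: ŷ = 1.8 + 4.4·5 = 23.8; e = 25.6 − 23.8 = 1.8
x=6: ŷ = 1.8 + 4.4·6 = 28.2; e = 31.1 − 28.2 = 2.9
x=9: ŷ = 1.8 + 4.4·9 = 41.4; e = 39.3 − 41.4 = -2.1
x=11: ŷ = 1.8 + 4.4·11 = 50.2; e = 49.5 − 50.2 = -0.7
x=12: ŷ = 1.8 + 4.4·12 = 54.6; e = 55.9 − 54.6 = 1.3
x=13: ŷ = 1.8 + 4.4·13 = 59; e = 58.5 − 59 = -0.5
SSE = 3.61 + 0.64 + 3.24 + 8.41 + 4.41 + 0.49 + 1.69 + 0.25 = 22.74
s = √(22.74/6) = 1.94679
e/s = 2.9 / 1.94679 = 1.49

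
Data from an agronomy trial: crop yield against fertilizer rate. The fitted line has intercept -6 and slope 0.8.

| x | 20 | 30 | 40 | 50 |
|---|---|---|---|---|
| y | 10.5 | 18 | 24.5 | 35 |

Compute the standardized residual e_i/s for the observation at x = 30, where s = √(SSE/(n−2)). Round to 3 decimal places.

0.000

x=20: ŷ = -6 + 0.8·20 = 10; e = 10.5 − 10 = 0.5
x=30: ŷ = -6 + 0.8·30 = 18; e = 18 − 18 = 0
x=40: ŷ = -6 + 0.8·40 = 26; e = 24.5 − 26 = -1.5
x=50: ŷ = -6 + 0.8·50 = 34; e = 35 − 34 = 1
SSE = 0.25 + 0 + 2.25 + 1 = 3.5
s = √(3.5/2) = 1.32288
e/s = 0 / 1.32288 = 0.000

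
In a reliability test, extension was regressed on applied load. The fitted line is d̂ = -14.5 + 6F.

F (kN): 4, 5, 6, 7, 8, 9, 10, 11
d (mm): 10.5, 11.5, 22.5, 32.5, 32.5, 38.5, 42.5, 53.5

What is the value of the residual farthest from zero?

F=4: d̂ = -14.5 + 6·4 = 9.5; r = 10.5 − 9.5 = 1
F=5: d̂ = -14.5 + 6·5 = 15.5; r = 11.5 − 15.5 = -4
F=6: d̂ = -14.5 + 6·6 = 21.5; r = 22.5 − 21.5 = 1
F=7: d̂ = -14.5 + 6·7 = 27.5; r = 32.5 − 27.5 = 5
F=8: d̂ = -14.5 + 6·8 = 33.5; r = 32.5 − 33.5 = -1
F=9: d̂ = -14.5 + 6·9 = 39.5; r = 38.5 − 39.5 = -1
F=10: d̂ = -14.5 + 6·10 = 45.5; r = 42.5 − 45.5 = -3
F=11: d̂ = -14.5 + 6·11 = 51.5; r = 53.5 − 51.5 = 2
Largest |r| is 5 at F = 7, residual 5.

r = 5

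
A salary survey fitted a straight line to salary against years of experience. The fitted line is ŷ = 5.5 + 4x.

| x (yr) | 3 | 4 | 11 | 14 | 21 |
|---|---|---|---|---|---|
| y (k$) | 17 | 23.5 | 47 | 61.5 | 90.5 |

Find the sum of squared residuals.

SSE = 11.5

x=3: ŷ = 5.5 + 4·3 = 17.5; r = 17 − 17.5 = -0.5
x=4: ŷ = 5.5 + 4·4 = 21.5; r = 23.5 − 21.5 = 2
x=11: ŷ = 5.5 + 4·11 = 49.5; r = 47 − 49.5 = -2.5
x=14: ŷ = 5.5 + 4·14 = 61.5; r = 61.5 − 61.5 = 0
x=21: ŷ = 5.5 + 4·21 = 89.5; r = 90.5 − 89.5 = 1
SSE = 0.25 + 4 + 6.25 + 0 + 1 = 11.5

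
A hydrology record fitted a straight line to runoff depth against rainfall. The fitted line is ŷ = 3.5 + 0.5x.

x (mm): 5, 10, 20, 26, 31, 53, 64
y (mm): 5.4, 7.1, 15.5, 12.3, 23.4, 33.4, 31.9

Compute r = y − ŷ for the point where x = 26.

r = -4.2

ŷ = 3.5 + 0.5·26 = 16.5
r = 12.3 − 16.5 = -4.2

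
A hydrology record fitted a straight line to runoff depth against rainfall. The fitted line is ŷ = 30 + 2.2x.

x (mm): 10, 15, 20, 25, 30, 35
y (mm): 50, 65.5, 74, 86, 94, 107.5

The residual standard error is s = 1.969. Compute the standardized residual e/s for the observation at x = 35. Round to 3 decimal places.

ŷ = 30 + 2.2·35 = 107
e = 107.5 − 107 = 0.5
e/s = 0.5 / 1.969 = 0.254

0.254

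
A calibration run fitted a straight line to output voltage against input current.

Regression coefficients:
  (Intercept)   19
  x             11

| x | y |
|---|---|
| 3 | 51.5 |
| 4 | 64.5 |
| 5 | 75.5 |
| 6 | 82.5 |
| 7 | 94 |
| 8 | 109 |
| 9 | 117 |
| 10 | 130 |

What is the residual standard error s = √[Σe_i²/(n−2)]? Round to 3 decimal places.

s = 1.871

x=3: ŷ = 19 + 11·3 = 52; e = 51.5 − 52 = -0.5
x=4: ŷ = 19 + 11·4 = 63; e = 64.5 − 63 = 1.5
x=5: ŷ = 19 + 11·5 = 74; e = 75.5 − 74 = 1.5
x=6: ŷ = 19 + 11·6 = 85; e = 82.5 − 85 = -2.5
x=7: ŷ = 19 + 11·7 = 96; e = 94 − 96 = -2
x=8: ŷ = 19 + 11·8 = 107; e = 109 − 107 = 2
x=9: ŷ = 19 + 11·9 = 118; e = 117 − 118 = -1
x=10: ŷ = 19 + 11·10 = 129; e = 130 − 129 = 1
SSE = 0.25 + 2.25 + 2.25 + 6.25 + 4 + 4 + 1 + 1 = 21
s = √(21/6) = √3.5 ≈ 1.871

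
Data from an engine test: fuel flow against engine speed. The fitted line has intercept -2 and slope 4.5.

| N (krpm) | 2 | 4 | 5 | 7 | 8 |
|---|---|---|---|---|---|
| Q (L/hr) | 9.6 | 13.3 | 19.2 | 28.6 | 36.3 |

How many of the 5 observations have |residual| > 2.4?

N=2: Q̂ = -2 + 4.5·2 = 7; r = 9.6 − 7 = 2.6
N=4: Q̂ = -2 + 4.5·4 = 16; r = 13.3 − 16 = -2.7
N=5: Q̂ = -2 + 4.5·5 = 20.5; r = 19.2 − 20.5 = -1.3
N=7: Q̂ = -2 + 4.5·7 = 29.5; r = 28.6 − 29.5 = -0.9
N=8: Q̂ = -2 + 4.5·8 = 34; r = 36.3 − 34 = 2.3
|r| > 2.4: N=2 (|r|=2.6), N=4 (|r|=2.7) → 2

2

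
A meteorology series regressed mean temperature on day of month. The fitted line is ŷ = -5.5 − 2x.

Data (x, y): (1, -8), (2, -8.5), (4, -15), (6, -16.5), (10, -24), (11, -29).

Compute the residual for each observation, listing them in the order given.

x=1: ŷ = -5.5 − 2·1 = -7.5; r = -8 − (-7.5) = -0.5
x=2: ŷ = -5.5 − 2·2 = -9.5; r = -8.5 − (-9.5) = 1
x=4: ŷ = -5.5 − 2·4 = -13.5; r = -15 − (-13.5) = -1.5
x=6: ŷ = -5.5 − 2·6 = -17.5; r = -16.5 − (-17.5) = 1
x=10: ŷ = -5.5 − 2·10 = -25.5; r = -24 − (-25.5) = 1.5
x=11: ŷ = -5.5 − 2·11 = -27.5; r = -29 − (-27.5) = -1.5

-0.5, 1, -1.5, 1, 1.5, -1.5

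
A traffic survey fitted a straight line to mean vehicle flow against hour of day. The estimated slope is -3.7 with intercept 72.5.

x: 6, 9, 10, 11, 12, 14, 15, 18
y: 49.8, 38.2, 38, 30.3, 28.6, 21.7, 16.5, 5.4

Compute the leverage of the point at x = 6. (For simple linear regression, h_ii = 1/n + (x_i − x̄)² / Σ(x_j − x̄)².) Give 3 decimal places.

x̄ = (6 + 9 + 10 + 11 + 12 + 14 + 15 + 18)/8 = 11.875
Σ(x − x̄)² = 34.5156 + 8.26562 + 3.51562 + 0.765625 + 0.015625 + 4.51562 + 9.76562 + 37.5156 = 98.875
h = 1/8 + (-5.875)²/98.875 = 0.125 + 0.349083 = 0.474

h = 0.474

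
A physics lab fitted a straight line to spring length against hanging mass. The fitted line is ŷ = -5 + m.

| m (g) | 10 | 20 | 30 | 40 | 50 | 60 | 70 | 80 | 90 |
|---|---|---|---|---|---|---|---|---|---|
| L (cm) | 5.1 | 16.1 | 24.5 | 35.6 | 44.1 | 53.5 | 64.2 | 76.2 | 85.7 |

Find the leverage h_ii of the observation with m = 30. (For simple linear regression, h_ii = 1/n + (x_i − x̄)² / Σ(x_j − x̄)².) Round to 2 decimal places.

m̄ = (10 + 20 + 30 + 40 + 50 + 60 + 70 + 80 + 90)/9 = 50
Σ(m − m̄)² = 1600 + 900 + 400 + 100 + 0 + 100 + 400 + 900 + 1600 = 6000
h = 1/9 + (-20)²/6000 = 0.111111 + 0.0666667 = 0.18

h = 0.18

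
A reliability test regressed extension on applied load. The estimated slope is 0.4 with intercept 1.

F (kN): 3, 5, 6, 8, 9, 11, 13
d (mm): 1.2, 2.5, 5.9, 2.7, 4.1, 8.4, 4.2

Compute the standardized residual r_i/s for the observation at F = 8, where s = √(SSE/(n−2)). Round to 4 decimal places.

F=3: d̂ = 1 + 0.4·3 = 2.2; r = 1.2 − 2.2 = -1
F=5: d̂ = 1 + 0.4·5 = 3; r = 2.5 − 3 = -0.5
F=6: d̂ = 1 + 0.4·6 = 3.4; r = 5.9 − 3.4 = 2.5
F=8: d̂ = 1 + 0.4·8 = 4.2; r = 2.7 − 4.2 = -1.5
F=9: d̂ = 1 + 0.4·9 = 4.6; r = 4.1 − 4.6 = -0.5
F=11: d̂ = 1 + 0.4·11 = 5.4; r = 8.4 − 5.4 = 3
F=13: d̂ = 1 + 0.4·13 = 6.2; r = 4.2 − 6.2 = -2
SSE = 1 + 0.25 + 6.25 + 2.25 + 0.25 + 9 + 4 = 23
s = √(23/5) = 2.14476
r/s = -1.5 / 2.14476 = -0.6994

-0.6994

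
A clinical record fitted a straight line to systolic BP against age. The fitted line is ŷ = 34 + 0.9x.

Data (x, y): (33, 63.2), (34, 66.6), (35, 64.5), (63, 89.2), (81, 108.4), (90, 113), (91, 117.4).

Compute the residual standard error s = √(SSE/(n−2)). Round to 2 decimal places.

x=33: ŷ = 34 + 0.9·33 = 63.7; e = 63.2 − 63.7 = -0.5
x=34: ŷ = 34 + 0.9·34 = 64.6; e = 66.6 − 64.6 = 2
x=35: ŷ = 34 + 0.9·35 = 65.5; e = 64.5 − 65.5 = -1
x=63: ŷ = 34 + 0.9·63 = 90.7; e = 89.2 − 90.7 = -1.5
x=81: ŷ = 34 + 0.9·81 = 106.9; e = 108.4 − 106.9 = 1.5
x=90: ŷ = 34 + 0.9·90 = 115; e = 113 − 115 = -2
x=91: ŷ = 34 + 0.9·91 = 115.9; e = 117.4 − 115.9 = 1.5
SSE = 0.25 + 4 + 1 + 2.25 + 2.25 + 4 + 2.25 = 16
s = √(16/5) = √3.2 ≈ 1.79

s = 1.79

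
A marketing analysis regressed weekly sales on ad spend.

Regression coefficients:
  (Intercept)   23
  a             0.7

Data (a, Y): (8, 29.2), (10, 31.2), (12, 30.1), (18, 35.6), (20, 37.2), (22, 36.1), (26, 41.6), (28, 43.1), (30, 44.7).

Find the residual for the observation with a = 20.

ŷ = 23 + 0.7·20 = 37
e = 37.2 − 37 = 0.2

e = 0.2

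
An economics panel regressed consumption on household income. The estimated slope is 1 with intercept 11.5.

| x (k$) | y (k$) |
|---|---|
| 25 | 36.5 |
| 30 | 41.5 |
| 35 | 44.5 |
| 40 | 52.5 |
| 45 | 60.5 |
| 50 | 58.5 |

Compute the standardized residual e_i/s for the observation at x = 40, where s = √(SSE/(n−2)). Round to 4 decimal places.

0.3651

x=25: ŷ = 11.5 + 25 = 36.5; e = 36.5 − 36.5 = 0
x=30: ŷ = 11.5 + 30 = 41.5; e = 41.5 − 41.5 = 0
x=35: ŷ = 11.5 + 35 = 46.5; e = 44.5 − 46.5 = -2
x=40: ŷ = 11.5 + 40 = 51.5; e = 52.5 − 51.5 = 1
x=45: ŷ = 11.5 + 45 = 56.5; e = 60.5 − 56.5 = 4
x=50: ŷ = 11.5 + 50 = 61.5; e = 58.5 − 61.5 = -3
SSE = 0 + 0 + 4 + 1 + 16 + 9 = 30
s = √(30/4) = 2.73861
e/s = 1 / 2.73861 = 0.3651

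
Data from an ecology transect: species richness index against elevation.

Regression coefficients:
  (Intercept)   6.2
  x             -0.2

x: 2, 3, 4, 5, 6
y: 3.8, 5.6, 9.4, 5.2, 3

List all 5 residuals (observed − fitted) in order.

x=2: ŷ = 6.2 − 0.2·2 = 5.8; e = 3.8 − 5.8 = -2
x=3: ŷ = 6.2 − 0.2·3 = 5.6; e = 5.6 − 5.6 = 0
x=4: ŷ = 6.2 − 0.2·4 = 5.4; e = 9.4 − 5.4 = 4
x=5: ŷ = 6.2 − 0.2·5 = 5.2; e = 5.2 − 5.2 = 0
x=6: ŷ = 6.2 − 0.2·6 = 5; e = 3 − 5 = -2

-2, 0, 4, 0, -2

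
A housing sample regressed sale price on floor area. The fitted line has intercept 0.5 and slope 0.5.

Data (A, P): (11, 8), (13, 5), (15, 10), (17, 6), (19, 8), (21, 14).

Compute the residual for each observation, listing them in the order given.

2, -2, 2, -3, -2, 3

A=11: ŷ = 0.5 + 0.5·11 = 6; e = 8 − 6 = 2
A=13: ŷ = 0.5 + 0.5·13 = 7; e = 5 − 7 = -2
A=15: ŷ = 0.5 + 0.5·15 = 8; e = 10 − 8 = 2
A=17: ŷ = 0.5 + 0.5·17 = 9; e = 6 − 9 = -3
A=19: ŷ = 0.5 + 0.5·19 = 10; e = 8 − 10 = -2
A=21: ŷ = 0.5 + 0.5·21 = 11; e = 14 − 11 = 3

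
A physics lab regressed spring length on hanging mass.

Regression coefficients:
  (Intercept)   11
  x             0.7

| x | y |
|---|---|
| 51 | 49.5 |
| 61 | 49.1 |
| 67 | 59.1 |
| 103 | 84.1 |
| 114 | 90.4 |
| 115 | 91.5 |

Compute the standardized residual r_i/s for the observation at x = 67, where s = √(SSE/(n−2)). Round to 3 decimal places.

0.427

x=51: ŷ = 11 + 0.7·51 = 46.7; r = 49.5 − 46.7 = 2.8
x=61: ŷ = 11 + 0.7·61 = 53.7; r = 49.1 − 53.7 = -4.6
x=67: ŷ = 11 + 0.7·67 = 57.9; r = 59.1 − 57.9 = 1.2
x=103: ŷ = 11 + 0.7·103 = 83.1; r = 84.1 − 83.1 = 1
x=114: ŷ = 11 + 0.7·114 = 90.8; r = 90.4 − 90.8 = -0.4
x=115: ŷ = 11 + 0.7·115 = 91.5; r = 91.5 − 91.5 = 0
SSE = 7.84 + 21.16 + 1.44 + 1 + 0.16 + 0 = 31.6
s = √(31.6/4) = 2.81069
r/s = 1.2 / 2.81069 = 0.427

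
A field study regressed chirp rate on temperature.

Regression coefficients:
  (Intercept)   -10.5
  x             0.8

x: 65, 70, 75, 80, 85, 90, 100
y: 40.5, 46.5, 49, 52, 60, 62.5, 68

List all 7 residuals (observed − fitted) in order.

x=65: ŷ = -10.5 + 0.8·65 = 41.5; r = 40.5 − 41.5 = -1
x=70: ŷ = -10.5 + 0.8·70 = 45.5; r = 46.5 − 45.5 = 1
x=75: ŷ = -10.5 + 0.8·75 = 49.5; r = 49 − 49.5 = -0.5
x=80: ŷ = -10.5 + 0.8·80 = 53.5; r = 52 − 53.5 = -1.5
x=85: ŷ = -10.5 + 0.8·85 = 57.5; r = 60 − 57.5 = 2.5
x=90: ŷ = -10.5 + 0.8·90 = 61.5; r = 62.5 − 61.5 = 1
x=100: ŷ = -10.5 + 0.8·100 = 69.5; r = 68 − 69.5 = -1.5

-1, 1, -0.5, -1.5, 2.5, 1, -1.5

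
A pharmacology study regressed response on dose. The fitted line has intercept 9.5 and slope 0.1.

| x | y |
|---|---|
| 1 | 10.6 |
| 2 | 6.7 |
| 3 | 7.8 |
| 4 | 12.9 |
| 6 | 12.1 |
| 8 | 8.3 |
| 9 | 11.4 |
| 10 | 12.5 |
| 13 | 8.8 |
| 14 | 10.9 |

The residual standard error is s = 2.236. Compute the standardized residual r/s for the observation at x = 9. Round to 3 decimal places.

0.447

ŷ = 9.5 + 0.1·9 = 10.4
r = 11.4 − 10.4 = 1
r/s = 1 / 2.236 = 0.447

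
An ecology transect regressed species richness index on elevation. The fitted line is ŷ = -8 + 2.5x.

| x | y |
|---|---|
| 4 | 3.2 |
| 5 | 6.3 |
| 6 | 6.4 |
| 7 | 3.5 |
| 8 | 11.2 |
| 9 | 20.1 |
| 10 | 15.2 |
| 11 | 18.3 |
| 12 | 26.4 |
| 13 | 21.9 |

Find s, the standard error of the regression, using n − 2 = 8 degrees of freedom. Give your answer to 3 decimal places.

x=4: ŷ = -8 + 2.5·4 = 2; r = 3.2 − 2 = 1.2
x=5: ŷ = -8 + 2.5·5 = 4.5; r = 6.3 − 4.5 = 1.8
x=6: ŷ = -8 + 2.5·6 = 7; r = 6.4 − 7 = -0.6
x=7: ŷ = -8 + 2.5·7 = 9.5; r = 3.5 − 9.5 = -6
x=8: ŷ = -8 + 2.5·8 = 12; r = 11.2 − 12 = -0.8
x=9: ŷ = -8 + 2.5·9 = 14.5; r = 20.1 − 14.5 = 5.6
x=10: ŷ = -8 + 2.5·10 = 17; r = 15.2 − 17 = -1.8
x=11: ŷ = -8 + 2.5·11 = 19.5; r = 18.3 − 19.5 = -1.2
x=12: ŷ = -8 + 2.5·12 = 22; r = 26.4 − 22 = 4.4
x=13: ŷ = -8 + 2.5·13 = 24.5; r = 21.9 − 24.5 = -2.6
SSE = 1.44 + 3.24 + 0.36 + 36 + 0.64 + 31.36 + 3.24 + 1.44 + 19.36 + 6.76 = 103.84
s = √(103.84/8) = √12.98 ≈ 3.603

s = 3.603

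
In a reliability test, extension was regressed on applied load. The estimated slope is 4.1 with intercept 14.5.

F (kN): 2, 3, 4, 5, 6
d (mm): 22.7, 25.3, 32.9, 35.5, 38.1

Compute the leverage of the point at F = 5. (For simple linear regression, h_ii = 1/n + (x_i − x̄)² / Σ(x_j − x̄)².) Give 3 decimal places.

F̄ = (2 + 3 + 4 + 5 + 6)/5 = 4
Σ(F − F̄)² = 4 + 1 + 0 + 1 + 4 = 10
h = 1/5 + (1)²/10 = 0.2 + 0.1 = 0.300

h = 0.300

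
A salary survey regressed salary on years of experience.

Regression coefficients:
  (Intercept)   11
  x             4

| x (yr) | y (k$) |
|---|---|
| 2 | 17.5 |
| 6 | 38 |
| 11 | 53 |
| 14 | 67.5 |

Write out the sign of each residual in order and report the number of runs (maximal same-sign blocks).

4 runs

x=2: ŷ = 11 + 4·2 = 19; e = 17.5 − 19 = -1.5
x=6: ŷ = 11 + 4·6 = 35; e = 38 − 35 = 3
x=11: ŷ = 11 + 4·11 = 55; e = 53 − 55 = -2
x=14: ŷ = 11 + 4·14 = 67; e = 67.5 − 67 = 0.5
Signs: − + − +
Runs: −×1, +×1, −×1, +×1 → 4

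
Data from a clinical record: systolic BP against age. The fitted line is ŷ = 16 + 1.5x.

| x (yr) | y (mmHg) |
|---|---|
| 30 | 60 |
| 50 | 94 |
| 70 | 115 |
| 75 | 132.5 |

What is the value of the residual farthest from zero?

x=30: ŷ = 16 + 1.5·30 = 61; r = 60 − 61 = -1
x=50: ŷ = 16 + 1.5·50 = 91; r = 94 − 91 = 3
x=70: ŷ = 16 + 1.5·70 = 121; r = 115 − 121 = -6
x=75: ŷ = 16 + 1.5·75 = 128.5; r = 132.5 − 128.5 = 4
Largest |r| is 6 at x = 70, residual -6.

r = -6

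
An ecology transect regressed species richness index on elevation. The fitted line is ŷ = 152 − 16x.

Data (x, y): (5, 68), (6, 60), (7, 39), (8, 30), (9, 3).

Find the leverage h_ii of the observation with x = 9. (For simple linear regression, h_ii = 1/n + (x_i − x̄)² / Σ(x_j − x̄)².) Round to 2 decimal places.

x̄ = (5 + 6 + 7 + 8 + 9)/5 = 7
Σ(x − x̄)² = 4 + 1 + 0 + 1 + 4 = 10
h = 1/5 + (2)²/10 = 0.2 + 0.4 = 0.60

h = 0.60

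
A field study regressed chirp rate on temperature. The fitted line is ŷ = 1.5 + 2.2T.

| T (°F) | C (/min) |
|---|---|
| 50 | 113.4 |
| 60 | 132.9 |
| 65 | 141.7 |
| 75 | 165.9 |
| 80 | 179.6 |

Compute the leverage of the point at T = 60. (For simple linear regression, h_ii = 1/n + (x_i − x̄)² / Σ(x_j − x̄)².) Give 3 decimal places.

T̄ = (50 + 60 + 65 + 75 + 80)/5 = 66
Σ(T − T̄)² = 256 + 36 + 1 + 81 + 196 = 570
h = 1/5 + (-6)²/570 = 0.2 + 0.0631579 = 0.263

h = 0.263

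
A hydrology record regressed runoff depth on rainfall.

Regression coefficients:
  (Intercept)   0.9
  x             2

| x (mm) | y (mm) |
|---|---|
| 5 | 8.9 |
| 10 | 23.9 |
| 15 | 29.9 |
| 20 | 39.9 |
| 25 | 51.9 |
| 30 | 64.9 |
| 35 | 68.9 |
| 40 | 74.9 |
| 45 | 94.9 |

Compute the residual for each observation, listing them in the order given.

x=5: ŷ = 0.9 + 2·5 = 10.9; r = 8.9 − 10.9 = -2
x=10: ŷ = 0.9 + 2·10 = 20.9; r = 23.9 − 20.9 = 3
x=15: ŷ = 0.9 + 2·15 = 30.9; r = 29.9 − 30.9 = -1
x=20: ŷ = 0.9 + 2·20 = 40.9; r = 39.9 − 40.9 = -1
x=25: ŷ = 0.9 + 2·25 = 50.9; r = 51.9 − 50.9 = 1
x=30: ŷ = 0.9 + 2·30 = 60.9; r = 64.9 − 60.9 = 4
x=35: ŷ = 0.9 + 2·35 = 70.9; r = 68.9 − 70.9 = -2
x=40: ŷ = 0.9 + 2·40 = 80.9; r = 74.9 − 80.9 = -6
x=45: ŷ = 0.9 + 2·45 = 90.9; r = 94.9 − 90.9 = 4

-2, 3, -1, -1, 1, 4, -2, -6, 4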